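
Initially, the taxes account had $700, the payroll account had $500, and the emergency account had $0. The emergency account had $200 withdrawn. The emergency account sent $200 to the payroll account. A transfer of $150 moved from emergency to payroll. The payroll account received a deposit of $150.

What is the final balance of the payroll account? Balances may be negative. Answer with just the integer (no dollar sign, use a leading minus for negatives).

Tracking account balances step by step:
Start: taxes=700, payroll=500, emergency=0
Event 1 (withdraw 200 from emergency): emergency: 0 - 200 = -200. Balances: taxes=700, payroll=500, emergency=-200
Event 2 (transfer 200 emergency -> payroll): emergency: -200 - 200 = -400, payroll: 500 + 200 = 700. Balances: taxes=700, payroll=700, emergency=-400
Event 3 (transfer 150 emergency -> payroll): emergency: -400 - 150 = -550, payroll: 700 + 150 = 850. Balances: taxes=700, payroll=850, emergency=-550
Event 4 (deposit 150 to payroll): payroll: 850 + 150 = 1000. Balances: taxes=700, payroll=1000, emergency=-550

Final balance of payroll: 1000

Answer: 1000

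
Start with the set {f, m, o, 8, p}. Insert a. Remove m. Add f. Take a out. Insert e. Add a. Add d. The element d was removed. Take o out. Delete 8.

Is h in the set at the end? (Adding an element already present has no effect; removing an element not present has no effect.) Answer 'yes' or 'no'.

Answer: no

Derivation:
Tracking the set through each operation:
Start: {8, f, m, o, p}
Event 1 (add a): added. Set: {8, a, f, m, o, p}
Event 2 (remove m): removed. Set: {8, a, f, o, p}
Event 3 (add f): already present, no change. Set: {8, a, f, o, p}
Event 4 (remove a): removed. Set: {8, f, o, p}
Event 5 (add e): added. Set: {8, e, f, o, p}
Event 6 (add a): added. Set: {8, a, e, f, o, p}
Event 7 (add d): added. Set: {8, a, d, e, f, o, p}
Event 8 (remove d): removed. Set: {8, a, e, f, o, p}
Event 9 (remove o): removed. Set: {8, a, e, f, p}
Event 10 (remove 8): removed. Set: {a, e, f, p}

Final set: {a, e, f, p} (size 4)
h is NOT in the final set.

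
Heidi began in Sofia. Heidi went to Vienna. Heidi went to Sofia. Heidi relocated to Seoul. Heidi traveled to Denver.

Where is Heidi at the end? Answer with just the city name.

Tracking Heidi's location:
Start: Heidi is in Sofia.
After move 1: Sofia -> Vienna. Heidi is in Vienna.
After move 2: Vienna -> Sofia. Heidi is in Sofia.
After move 3: Sofia -> Seoul. Heidi is in Seoul.
After move 4: Seoul -> Denver. Heidi is in Denver.

Answer: Denver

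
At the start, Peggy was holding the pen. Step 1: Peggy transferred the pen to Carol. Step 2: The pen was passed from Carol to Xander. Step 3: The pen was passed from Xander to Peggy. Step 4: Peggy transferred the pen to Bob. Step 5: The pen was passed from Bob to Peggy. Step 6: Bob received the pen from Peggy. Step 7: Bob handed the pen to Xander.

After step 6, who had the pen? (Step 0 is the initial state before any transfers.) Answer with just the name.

Tracking the pen holder through step 6:
After step 0 (start): Peggy
After step 1: Carol
After step 2: Xander
After step 3: Peggy
After step 4: Bob
After step 5: Peggy
After step 6: Bob

At step 6, the holder is Bob.

Answer: Bob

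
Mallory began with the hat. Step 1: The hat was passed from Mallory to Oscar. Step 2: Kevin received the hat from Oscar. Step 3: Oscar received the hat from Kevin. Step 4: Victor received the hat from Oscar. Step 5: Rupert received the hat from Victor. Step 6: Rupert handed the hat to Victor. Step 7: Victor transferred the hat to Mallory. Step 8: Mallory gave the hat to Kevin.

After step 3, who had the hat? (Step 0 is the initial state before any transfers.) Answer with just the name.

Tracking the hat holder through step 3:
After step 0 (start): Mallory
After step 1: Oscar
After step 2: Kevin
After step 3: Oscar

At step 3, the holder is Oscar.

Answer: Oscar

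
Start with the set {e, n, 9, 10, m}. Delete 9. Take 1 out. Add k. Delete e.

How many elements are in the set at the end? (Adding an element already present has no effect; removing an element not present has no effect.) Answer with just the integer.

Tracking the set through each operation:
Start: {10, 9, e, m, n}
Event 1 (remove 9): removed. Set: {10, e, m, n}
Event 2 (remove 1): not present, no change. Set: {10, e, m, n}
Event 3 (add k): added. Set: {10, e, k, m, n}
Event 4 (remove e): removed. Set: {10, k, m, n}

Final set: {10, k, m, n} (size 4)

Answer: 4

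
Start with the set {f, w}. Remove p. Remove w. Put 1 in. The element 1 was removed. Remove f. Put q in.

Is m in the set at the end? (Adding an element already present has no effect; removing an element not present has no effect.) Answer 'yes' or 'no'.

Answer: no

Derivation:
Tracking the set through each operation:
Start: {f, w}
Event 1 (remove p): not present, no change. Set: {f, w}
Event 2 (remove w): removed. Set: {f}
Event 3 (add 1): added. Set: {1, f}
Event 4 (remove 1): removed. Set: {f}
Event 5 (remove f): removed. Set: {}
Event 6 (add q): added. Set: {q}

Final set: {q} (size 1)
m is NOT in the final set.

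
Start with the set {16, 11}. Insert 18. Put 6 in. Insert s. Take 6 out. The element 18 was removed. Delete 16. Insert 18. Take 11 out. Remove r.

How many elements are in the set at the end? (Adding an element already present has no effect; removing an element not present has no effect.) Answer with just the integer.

Answer: 2

Derivation:
Tracking the set through each operation:
Start: {11, 16}
Event 1 (add 18): added. Set: {11, 16, 18}
Event 2 (add 6): added. Set: {11, 16, 18, 6}
Event 3 (add s): added. Set: {11, 16, 18, 6, s}
Event 4 (remove 6): removed. Set: {11, 16, 18, s}
Event 5 (remove 18): removed. Set: {11, 16, s}
Event 6 (remove 16): removed. Set: {11, s}
Event 7 (add 18): added. Set: {11, 18, s}
Event 8 (remove 11): removed. Set: {18, s}
Event 9 (remove r): not present, no change. Set: {18, s}

Final set: {18, s} (size 2)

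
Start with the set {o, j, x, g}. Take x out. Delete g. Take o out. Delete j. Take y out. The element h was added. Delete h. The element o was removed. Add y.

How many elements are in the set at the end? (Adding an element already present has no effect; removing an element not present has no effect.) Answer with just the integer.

Tracking the set through each operation:
Start: {g, j, o, x}
Event 1 (remove x): removed. Set: {g, j, o}
Event 2 (remove g): removed. Set: {j, o}
Event 3 (remove o): removed. Set: {j}
Event 4 (remove j): removed. Set: {}
Event 5 (remove y): not present, no change. Set: {}
Event 6 (add h): added. Set: {h}
Event 7 (remove h): removed. Set: {}
Event 8 (remove o): not present, no change. Set: {}
Event 9 (add y): added. Set: {y}

Final set: {y} (size 1)

Answer: 1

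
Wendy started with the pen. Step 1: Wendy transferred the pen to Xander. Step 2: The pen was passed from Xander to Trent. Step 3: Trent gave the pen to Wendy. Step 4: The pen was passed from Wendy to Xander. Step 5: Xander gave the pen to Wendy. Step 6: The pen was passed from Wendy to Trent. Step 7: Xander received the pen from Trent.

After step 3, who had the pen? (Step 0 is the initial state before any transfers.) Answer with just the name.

Answer: Wendy

Derivation:
Tracking the pen holder through step 3:
After step 0 (start): Wendy
After step 1: Xander
After step 2: Trent
After step 3: Wendy

At step 3, the holder is Wendy.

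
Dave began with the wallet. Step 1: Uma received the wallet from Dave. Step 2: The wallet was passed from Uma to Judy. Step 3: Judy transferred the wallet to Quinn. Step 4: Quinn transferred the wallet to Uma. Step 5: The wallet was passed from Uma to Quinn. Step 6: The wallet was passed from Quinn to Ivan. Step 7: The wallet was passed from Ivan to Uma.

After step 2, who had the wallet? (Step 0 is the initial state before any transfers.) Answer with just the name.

Tracking the wallet holder through step 2:
After step 0 (start): Dave
After step 1: Uma
After step 2: Judy

At step 2, the holder is Judy.

Answer: Judy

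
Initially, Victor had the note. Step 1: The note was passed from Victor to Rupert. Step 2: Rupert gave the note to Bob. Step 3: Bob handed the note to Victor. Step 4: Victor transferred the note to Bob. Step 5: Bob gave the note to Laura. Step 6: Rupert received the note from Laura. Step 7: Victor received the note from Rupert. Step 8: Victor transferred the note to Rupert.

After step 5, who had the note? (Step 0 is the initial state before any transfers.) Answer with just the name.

Tracking the note holder through step 5:
After step 0 (start): Victor
After step 1: Rupert
After step 2: Bob
After step 3: Victor
After step 4: Bob
After step 5: Laura

At step 5, the holder is Laura.

Answer: Laura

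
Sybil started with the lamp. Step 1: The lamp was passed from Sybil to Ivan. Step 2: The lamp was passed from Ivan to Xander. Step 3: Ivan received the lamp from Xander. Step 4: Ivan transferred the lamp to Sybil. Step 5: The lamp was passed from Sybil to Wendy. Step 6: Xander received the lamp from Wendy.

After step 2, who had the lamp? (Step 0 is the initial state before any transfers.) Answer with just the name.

Answer: Xander

Derivation:
Tracking the lamp holder through step 2:
After step 0 (start): Sybil
After step 1: Ivan
After step 2: Xander

At step 2, the holder is Xander.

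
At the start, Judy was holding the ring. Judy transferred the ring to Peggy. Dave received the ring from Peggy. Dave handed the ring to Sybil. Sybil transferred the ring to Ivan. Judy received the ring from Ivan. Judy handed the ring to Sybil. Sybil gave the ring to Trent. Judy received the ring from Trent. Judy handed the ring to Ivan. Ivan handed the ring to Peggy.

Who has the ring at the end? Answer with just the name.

Tracking the ring through each event:
Start: Judy has the ring.
After event 1: Peggy has the ring.
After event 2: Dave has the ring.
After event 3: Sybil has the ring.
After event 4: Ivan has the ring.
After event 5: Judy has the ring.
After event 6: Sybil has the ring.
After event 7: Trent has the ring.
After event 8: Judy has the ring.
After event 9: Ivan has the ring.
After event 10: Peggy has the ring.

Answer: Peggy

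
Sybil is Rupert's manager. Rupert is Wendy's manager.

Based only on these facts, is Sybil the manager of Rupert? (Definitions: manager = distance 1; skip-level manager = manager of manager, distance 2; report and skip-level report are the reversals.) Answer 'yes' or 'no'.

Reconstructing the manager chain from the given facts:
  Sybil -> Rupert -> Wendy
(each arrow means 'manager of the next')
Positions in the chain (0 = top):
  position of Sybil: 0
  position of Rupert: 1
  position of Wendy: 2

Sybil is at position 0, Rupert is at position 1; signed distance (j - i) = 1.
'manager' requires j - i = 1. Actual distance is 1, so the relation HOLDS.

Answer: yes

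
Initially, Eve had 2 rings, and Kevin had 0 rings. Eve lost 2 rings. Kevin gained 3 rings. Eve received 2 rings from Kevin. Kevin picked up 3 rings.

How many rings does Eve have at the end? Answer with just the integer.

Tracking counts step by step:
Start: Eve=2, Kevin=0
Event 1 (Eve -2): Eve: 2 -> 0. State: Eve=0, Kevin=0
Event 2 (Kevin +3): Kevin: 0 -> 3. State: Eve=0, Kevin=3
Event 3 (Kevin -> Eve, 2): Kevin: 3 -> 1, Eve: 0 -> 2. State: Eve=2, Kevin=1
Event 4 (Kevin +3): Kevin: 1 -> 4. State: Eve=2, Kevin=4

Eve's final count: 2

Answer: 2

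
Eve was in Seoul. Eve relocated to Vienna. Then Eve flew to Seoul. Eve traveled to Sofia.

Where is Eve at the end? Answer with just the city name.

Tracking Eve's location:
Start: Eve is in Seoul.
After move 1: Seoul -> Vienna. Eve is in Vienna.
After move 2: Vienna -> Seoul. Eve is in Seoul.
After move 3: Seoul -> Sofia. Eve is in Sofia.

Answer: Sofia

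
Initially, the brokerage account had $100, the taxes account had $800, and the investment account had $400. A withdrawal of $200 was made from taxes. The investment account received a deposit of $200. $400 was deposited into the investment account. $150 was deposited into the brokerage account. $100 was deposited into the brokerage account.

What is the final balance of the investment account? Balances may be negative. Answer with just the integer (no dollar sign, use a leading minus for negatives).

Answer: 1000

Derivation:
Tracking account balances step by step:
Start: brokerage=100, taxes=800, investment=400
Event 1 (withdraw 200 from taxes): taxes: 800 - 200 = 600. Balances: brokerage=100, taxes=600, investment=400
Event 2 (deposit 200 to investment): investment: 400 + 200 = 600. Balances: brokerage=100, taxes=600, investment=600
Event 3 (deposit 400 to investment): investment: 600 + 400 = 1000. Balances: brokerage=100, taxes=600, investment=1000
Event 4 (deposit 150 to brokerage): brokerage: 100 + 150 = 250. Balances: brokerage=250, taxes=600, investment=1000
Event 5 (deposit 100 to brokerage): brokerage: 250 + 100 = 350. Balances: brokerage=350, taxes=600, investment=1000

Final balance of investment: 1000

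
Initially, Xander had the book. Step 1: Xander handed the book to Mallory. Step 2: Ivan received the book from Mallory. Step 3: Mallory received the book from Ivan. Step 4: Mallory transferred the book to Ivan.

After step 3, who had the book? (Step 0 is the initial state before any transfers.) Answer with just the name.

Answer: Mallory

Derivation:
Tracking the book holder through step 3:
After step 0 (start): Xander
After step 1: Mallory
After step 2: Ivan
After step 3: Mallory

At step 3, the holder is Mallory.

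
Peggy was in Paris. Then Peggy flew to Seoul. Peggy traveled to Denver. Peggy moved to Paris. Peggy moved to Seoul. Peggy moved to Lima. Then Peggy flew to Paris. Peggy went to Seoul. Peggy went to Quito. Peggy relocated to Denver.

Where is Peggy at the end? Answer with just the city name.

Tracking Peggy's location:
Start: Peggy is in Paris.
After move 1: Paris -> Seoul. Peggy is in Seoul.
After move 2: Seoul -> Denver. Peggy is in Denver.
After move 3: Denver -> Paris. Peggy is in Paris.
After move 4: Paris -> Seoul. Peggy is in Seoul.
After move 5: Seoul -> Lima. Peggy is in Lima.
After move 6: Lima -> Paris. Peggy is in Paris.
After move 7: Paris -> Seoul. Peggy is in Seoul.
After move 8: Seoul -> Quito. Peggy is in Quito.
After move 9: Quito -> Denver. Peggy is in Denver.

Answer: Denver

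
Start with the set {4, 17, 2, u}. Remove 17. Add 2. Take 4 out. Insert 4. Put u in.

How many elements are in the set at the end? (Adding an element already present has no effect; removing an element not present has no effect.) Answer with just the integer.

Tracking the set through each operation:
Start: {17, 2, 4, u}
Event 1 (remove 17): removed. Set: {2, 4, u}
Event 2 (add 2): already present, no change. Set: {2, 4, u}
Event 3 (remove 4): removed. Set: {2, u}
Event 4 (add 4): added. Set: {2, 4, u}
Event 5 (add u): already present, no change. Set: {2, 4, u}

Final set: {2, 4, u} (size 3)

Answer: 3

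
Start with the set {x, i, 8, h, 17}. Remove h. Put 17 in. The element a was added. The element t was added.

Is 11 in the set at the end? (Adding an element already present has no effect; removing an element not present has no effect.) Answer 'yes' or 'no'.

Tracking the set through each operation:
Start: {17, 8, h, i, x}
Event 1 (remove h): removed. Set: {17, 8, i, x}
Event 2 (add 17): already present, no change. Set: {17, 8, i, x}
Event 3 (add a): added. Set: {17, 8, a, i, x}
Event 4 (add t): added. Set: {17, 8, a, i, t, x}

Final set: {17, 8, a, i, t, x} (size 6)
11 is NOT in the final set.

Answer: no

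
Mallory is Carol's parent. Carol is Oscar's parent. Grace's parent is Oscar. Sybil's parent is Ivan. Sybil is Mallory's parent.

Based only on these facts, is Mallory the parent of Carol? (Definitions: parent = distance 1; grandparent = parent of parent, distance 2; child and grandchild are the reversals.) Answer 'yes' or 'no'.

Reconstructing the parent chain from the given facts:
  Ivan -> Sybil -> Mallory -> Carol -> Oscar -> Grace
(each arrow means 'parent of the next')
Positions in the chain (0 = top):
  position of Ivan: 0
  position of Sybil: 1
  position of Mallory: 2
  position of Carol: 3
  position of Oscar: 4
  position of Grace: 5

Mallory is at position 2, Carol is at position 3; signed distance (j - i) = 1.
'parent' requires j - i = 1. Actual distance is 1, so the relation HOLDS.

Answer: yes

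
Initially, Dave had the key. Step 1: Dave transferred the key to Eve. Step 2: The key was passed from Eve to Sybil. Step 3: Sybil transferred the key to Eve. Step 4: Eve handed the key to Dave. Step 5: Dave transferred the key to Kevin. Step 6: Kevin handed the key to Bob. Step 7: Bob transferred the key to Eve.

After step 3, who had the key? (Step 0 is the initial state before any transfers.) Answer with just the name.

Tracking the key holder through step 3:
After step 0 (start): Dave
After step 1: Eve
After step 2: Sybil
After step 3: Eve

At step 3, the holder is Eve.

Answer: Eve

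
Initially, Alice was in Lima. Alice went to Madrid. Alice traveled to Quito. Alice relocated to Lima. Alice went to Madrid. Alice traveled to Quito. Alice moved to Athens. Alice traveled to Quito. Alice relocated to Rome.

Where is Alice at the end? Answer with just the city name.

Tracking Alice's location:
Start: Alice is in Lima.
After move 1: Lima -> Madrid. Alice is in Madrid.
After move 2: Madrid -> Quito. Alice is in Quito.
After move 3: Quito -> Lima. Alice is in Lima.
After move 4: Lima -> Madrid. Alice is in Madrid.
After move 5: Madrid -> Quito. Alice is in Quito.
After move 6: Quito -> Athens. Alice is in Athens.
After move 7: Athens -> Quito. Alice is in Quito.
After move 8: Quito -> Rome. Alice is in Rome.

Answer: Rome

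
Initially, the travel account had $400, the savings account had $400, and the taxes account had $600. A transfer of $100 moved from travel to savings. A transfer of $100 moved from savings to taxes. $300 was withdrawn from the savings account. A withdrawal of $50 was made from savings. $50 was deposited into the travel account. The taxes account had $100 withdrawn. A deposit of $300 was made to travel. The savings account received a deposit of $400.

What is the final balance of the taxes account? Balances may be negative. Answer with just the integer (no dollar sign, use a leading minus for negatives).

Answer: 600

Derivation:
Tracking account balances step by step:
Start: travel=400, savings=400, taxes=600
Event 1 (transfer 100 travel -> savings): travel: 400 - 100 = 300, savings: 400 + 100 = 500. Balances: travel=300, savings=500, taxes=600
Event 2 (transfer 100 savings -> taxes): savings: 500 - 100 = 400, taxes: 600 + 100 = 700. Balances: travel=300, savings=400, taxes=700
Event 3 (withdraw 300 from savings): savings: 400 - 300 = 100. Balances: travel=300, savings=100, taxes=700
Event 4 (withdraw 50 from savings): savings: 100 - 50 = 50. Balances: travel=300, savings=50, taxes=700
Event 5 (deposit 50 to travel): travel: 300 + 50 = 350. Balances: travel=350, savings=50, taxes=700
Event 6 (withdraw 100 from taxes): taxes: 700 - 100 = 600. Balances: travel=350, savings=50, taxes=600
Event 7 (deposit 300 to travel): travel: 350 + 300 = 650. Balances: travel=650, savings=50, taxes=600
Event 8 (deposit 400 to savings): savings: 50 + 400 = 450. Balances: travel=650, savings=450, taxes=600

Final balance of taxes: 600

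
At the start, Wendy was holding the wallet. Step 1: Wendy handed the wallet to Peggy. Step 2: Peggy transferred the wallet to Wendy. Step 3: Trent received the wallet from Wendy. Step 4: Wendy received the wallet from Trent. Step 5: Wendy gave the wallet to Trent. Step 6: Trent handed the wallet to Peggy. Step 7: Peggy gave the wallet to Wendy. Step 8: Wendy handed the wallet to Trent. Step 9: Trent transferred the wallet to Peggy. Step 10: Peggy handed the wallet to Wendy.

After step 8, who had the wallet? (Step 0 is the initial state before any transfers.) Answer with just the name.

Answer: Trent

Derivation:
Tracking the wallet holder through step 8:
After step 0 (start): Wendy
After step 1: Peggy
After step 2: Wendy
After step 3: Trent
After step 4: Wendy
After step 5: Trent
After step 6: Peggy
After step 7: Wendy
After step 8: Trent

At step 8, the holder is Trent.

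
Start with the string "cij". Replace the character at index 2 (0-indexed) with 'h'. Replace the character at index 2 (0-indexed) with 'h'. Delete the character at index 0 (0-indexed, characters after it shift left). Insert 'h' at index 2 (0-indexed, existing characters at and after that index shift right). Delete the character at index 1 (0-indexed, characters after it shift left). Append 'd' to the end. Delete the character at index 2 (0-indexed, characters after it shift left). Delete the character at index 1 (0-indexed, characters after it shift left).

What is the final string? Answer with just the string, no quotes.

Applying each edit step by step:
Start: "cij"
Op 1 (replace idx 2: 'j' -> 'h'): "cij" -> "cih"
Op 2 (replace idx 2: 'h' -> 'h'): "cih" -> "cih"
Op 3 (delete idx 0 = 'c'): "cih" -> "ih"
Op 4 (insert 'h' at idx 2): "ih" -> "ihh"
Op 5 (delete idx 1 = 'h'): "ihh" -> "ih"
Op 6 (append 'd'): "ih" -> "ihd"
Op 7 (delete idx 2 = 'd'): "ihd" -> "ih"
Op 8 (delete idx 1 = 'h'): "ih" -> "i"

Answer: i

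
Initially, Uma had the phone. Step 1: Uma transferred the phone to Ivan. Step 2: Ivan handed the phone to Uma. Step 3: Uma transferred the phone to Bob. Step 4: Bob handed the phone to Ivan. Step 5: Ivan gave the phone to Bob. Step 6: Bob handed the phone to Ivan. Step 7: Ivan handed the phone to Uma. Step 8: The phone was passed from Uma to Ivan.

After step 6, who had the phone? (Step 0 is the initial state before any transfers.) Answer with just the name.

Tracking the phone holder through step 6:
After step 0 (start): Uma
After step 1: Ivan
After step 2: Uma
After step 3: Bob
After step 4: Ivan
After step 5: Bob
After step 6: Ivan

At step 6, the holder is Ivan.

Answer: Ivan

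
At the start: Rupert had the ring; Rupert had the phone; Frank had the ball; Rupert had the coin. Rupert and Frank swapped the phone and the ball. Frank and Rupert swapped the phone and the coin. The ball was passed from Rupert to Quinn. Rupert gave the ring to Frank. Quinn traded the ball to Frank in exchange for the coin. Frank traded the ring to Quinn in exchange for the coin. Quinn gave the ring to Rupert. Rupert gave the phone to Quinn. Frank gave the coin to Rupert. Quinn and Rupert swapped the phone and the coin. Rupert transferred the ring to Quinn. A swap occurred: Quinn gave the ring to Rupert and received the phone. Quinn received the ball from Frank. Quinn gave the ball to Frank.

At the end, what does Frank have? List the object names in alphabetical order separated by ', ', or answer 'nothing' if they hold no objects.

Answer: ball

Derivation:
Tracking all object holders:
Start: ring:Rupert, phone:Rupert, ball:Frank, coin:Rupert
Event 1 (swap phone<->ball: now phone:Frank, ball:Rupert). State: ring:Rupert, phone:Frank, ball:Rupert, coin:Rupert
Event 2 (swap phone<->coin: now phone:Rupert, coin:Frank). State: ring:Rupert, phone:Rupert, ball:Rupert, coin:Frank
Event 3 (give ball: Rupert -> Quinn). State: ring:Rupert, phone:Rupert, ball:Quinn, coin:Frank
Event 4 (give ring: Rupert -> Frank). State: ring:Frank, phone:Rupert, ball:Quinn, coin:Frank
Event 5 (swap ball<->coin: now ball:Frank, coin:Quinn). State: ring:Frank, phone:Rupert, ball:Frank, coin:Quinn
Event 6 (swap ring<->coin: now ring:Quinn, coin:Frank). State: ring:Quinn, phone:Rupert, ball:Frank, coin:Frank
Event 7 (give ring: Quinn -> Rupert). State: ring:Rupert, phone:Rupert, ball:Frank, coin:Frank
Event 8 (give phone: Rupert -> Quinn). State: ring:Rupert, phone:Quinn, ball:Frank, coin:Frank
Event 9 (give coin: Frank -> Rupert). State: ring:Rupert, phone:Quinn, ball:Frank, coin:Rupert
Event 10 (swap phone<->coin: now phone:Rupert, coin:Quinn). State: ring:Rupert, phone:Rupert, ball:Frank, coin:Quinn
Event 11 (give ring: Rupert -> Quinn). State: ring:Quinn, phone:Rupert, ball:Frank, coin:Quinn
Event 12 (swap ring<->phone: now ring:Rupert, phone:Quinn). State: ring:Rupert, phone:Quinn, ball:Frank, coin:Quinn
Event 13 (give ball: Frank -> Quinn). State: ring:Rupert, phone:Quinn, ball:Quinn, coin:Quinn
Event 14 (give ball: Quinn -> Frank). State: ring:Rupert, phone:Quinn, ball:Frank, coin:Quinn

Final state: ring:Rupert, phone:Quinn, ball:Frank, coin:Quinn
Frank holds: ball.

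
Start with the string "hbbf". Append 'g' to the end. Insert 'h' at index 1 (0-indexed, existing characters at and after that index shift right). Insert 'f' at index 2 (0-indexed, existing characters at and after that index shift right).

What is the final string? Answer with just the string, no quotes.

Applying each edit step by step:
Start: "hbbf"
Op 1 (append 'g'): "hbbf" -> "hbbfg"
Op 2 (insert 'h' at idx 1): "hbbfg" -> "hhbbfg"
Op 3 (insert 'f' at idx 2): "hhbbfg" -> "hhfbbfg"

Answer: hhfbbfg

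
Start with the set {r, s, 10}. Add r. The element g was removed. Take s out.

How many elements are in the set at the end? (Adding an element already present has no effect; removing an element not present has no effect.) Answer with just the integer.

Tracking the set through each operation:
Start: {10, r, s}
Event 1 (add r): already present, no change. Set: {10, r, s}
Event 2 (remove g): not present, no change. Set: {10, r, s}
Event 3 (remove s): removed. Set: {10, r}

Final set: {10, r} (size 2)

Answer: 2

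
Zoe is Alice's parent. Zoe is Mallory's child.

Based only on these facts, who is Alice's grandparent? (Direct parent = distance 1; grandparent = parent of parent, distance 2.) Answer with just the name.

Reconstructing the parent chain from the given facts:
  Mallory -> Zoe -> Alice
(each arrow means 'parent of the next')
Positions in the chain (0 = top):
  position of Mallory: 0
  position of Zoe: 1
  position of Alice: 2

Alice is at position 2; the grandparent is 2 steps up the chain, i.e. position 0: Mallory.

Answer: Mallory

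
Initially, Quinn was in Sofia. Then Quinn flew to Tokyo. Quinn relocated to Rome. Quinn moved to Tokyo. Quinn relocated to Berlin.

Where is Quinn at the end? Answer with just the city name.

Answer: Berlin

Derivation:
Tracking Quinn's location:
Start: Quinn is in Sofia.
After move 1: Sofia -> Tokyo. Quinn is in Tokyo.
After move 2: Tokyo -> Rome. Quinn is in Rome.
After move 3: Rome -> Tokyo. Quinn is in Tokyo.
After move 4: Tokyo -> Berlin. Quinn is in Berlin.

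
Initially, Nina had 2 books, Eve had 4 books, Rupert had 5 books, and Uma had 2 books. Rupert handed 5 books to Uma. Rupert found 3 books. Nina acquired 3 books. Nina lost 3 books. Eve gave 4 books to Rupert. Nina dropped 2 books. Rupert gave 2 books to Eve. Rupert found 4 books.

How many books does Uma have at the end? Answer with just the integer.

Tracking counts step by step:
Start: Nina=2, Eve=4, Rupert=5, Uma=2
Event 1 (Rupert -> Uma, 5): Rupert: 5 -> 0, Uma: 2 -> 7. State: Nina=2, Eve=4, Rupert=0, Uma=7
Event 2 (Rupert +3): Rupert: 0 -> 3. State: Nina=2, Eve=4, Rupert=3, Uma=7
Event 3 (Nina +3): Nina: 2 -> 5. State: Nina=5, Eve=4, Rupert=3, Uma=7
Event 4 (Nina -3): Nina: 5 -> 2. State: Nina=2, Eve=4, Rupert=3, Uma=7
Event 5 (Eve -> Rupert, 4): Eve: 4 -> 0, Rupert: 3 -> 7. State: Nina=2, Eve=0, Rupert=7, Uma=7
Event 6 (Nina -2): Nina: 2 -> 0. State: Nina=0, Eve=0, Rupert=7, Uma=7
Event 7 (Rupert -> Eve, 2): Rupert: 7 -> 5, Eve: 0 -> 2. State: Nina=0, Eve=2, Rupert=5, Uma=7
Event 8 (Rupert +4): Rupert: 5 -> 9. State: Nina=0, Eve=2, Rupert=9, Uma=7

Uma's final count: 7

Answer: 7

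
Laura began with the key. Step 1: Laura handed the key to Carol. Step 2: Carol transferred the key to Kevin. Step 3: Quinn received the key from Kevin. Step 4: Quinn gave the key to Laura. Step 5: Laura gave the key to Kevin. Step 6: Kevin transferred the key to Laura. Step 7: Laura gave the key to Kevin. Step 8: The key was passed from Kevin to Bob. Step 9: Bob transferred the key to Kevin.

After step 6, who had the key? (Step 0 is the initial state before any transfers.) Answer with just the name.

Answer: Laura

Derivation:
Tracking the key holder through step 6:
After step 0 (start): Laura
After step 1: Carol
After step 2: Kevin
After step 3: Quinn
After step 4: Laura
After step 5: Kevin
After step 6: Laura

At step 6, the holder is Laura.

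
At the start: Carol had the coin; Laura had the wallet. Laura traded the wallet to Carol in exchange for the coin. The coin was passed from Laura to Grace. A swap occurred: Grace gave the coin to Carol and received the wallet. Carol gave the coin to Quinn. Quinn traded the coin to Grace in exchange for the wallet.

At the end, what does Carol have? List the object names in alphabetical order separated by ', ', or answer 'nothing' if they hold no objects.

Answer: nothing

Derivation:
Tracking all object holders:
Start: coin:Carol, wallet:Laura
Event 1 (swap wallet<->coin: now wallet:Carol, coin:Laura). State: coin:Laura, wallet:Carol
Event 2 (give coin: Laura -> Grace). State: coin:Grace, wallet:Carol
Event 3 (swap coin<->wallet: now coin:Carol, wallet:Grace). State: coin:Carol, wallet:Grace
Event 4 (give coin: Carol -> Quinn). State: coin:Quinn, wallet:Grace
Event 5 (swap coin<->wallet: now coin:Grace, wallet:Quinn). State: coin:Grace, wallet:Quinn

Final state: coin:Grace, wallet:Quinn
Carol holds: (nothing).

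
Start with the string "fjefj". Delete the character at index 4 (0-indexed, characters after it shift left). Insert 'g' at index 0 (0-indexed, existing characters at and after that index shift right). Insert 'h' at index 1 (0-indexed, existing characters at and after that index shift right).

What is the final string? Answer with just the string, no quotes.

Answer: ghfjef

Derivation:
Applying each edit step by step:
Start: "fjefj"
Op 1 (delete idx 4 = 'j'): "fjefj" -> "fjef"
Op 2 (insert 'g' at idx 0): "fjef" -> "gfjef"
Op 3 (insert 'h' at idx 1): "gfjef" -> "ghfjef"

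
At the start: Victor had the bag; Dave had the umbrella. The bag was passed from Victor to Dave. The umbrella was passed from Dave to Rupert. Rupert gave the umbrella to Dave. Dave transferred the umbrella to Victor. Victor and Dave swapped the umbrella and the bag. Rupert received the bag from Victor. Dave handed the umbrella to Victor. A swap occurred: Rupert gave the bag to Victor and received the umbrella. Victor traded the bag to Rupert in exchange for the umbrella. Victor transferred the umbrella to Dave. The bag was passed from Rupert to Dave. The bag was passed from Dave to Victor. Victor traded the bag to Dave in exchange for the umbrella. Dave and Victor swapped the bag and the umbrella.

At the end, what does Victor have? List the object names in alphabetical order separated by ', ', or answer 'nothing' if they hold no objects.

Tracking all object holders:
Start: bag:Victor, umbrella:Dave
Event 1 (give bag: Victor -> Dave). State: bag:Dave, umbrella:Dave
Event 2 (give umbrella: Dave -> Rupert). State: bag:Dave, umbrella:Rupert
Event 3 (give umbrella: Rupert -> Dave). State: bag:Dave, umbrella:Dave
Event 4 (give umbrella: Dave -> Victor). State: bag:Dave, umbrella:Victor
Event 5 (swap umbrella<->bag: now umbrella:Dave, bag:Victor). State: bag:Victor, umbrella:Dave
Event 6 (give bag: Victor -> Rupert). State: bag:Rupert, umbrella:Dave
Event 7 (give umbrella: Dave -> Victor). State: bag:Rupert, umbrella:Victor
Event 8 (swap bag<->umbrella: now bag:Victor, umbrella:Rupert). State: bag:Victor, umbrella:Rupert
Event 9 (swap bag<->umbrella: now bag:Rupert, umbrella:Victor). State: bag:Rupert, umbrella:Victor
Event 10 (give umbrella: Victor -> Dave). State: bag:Rupert, umbrella:Dave
Event 11 (give bag: Rupert -> Dave). State: bag:Dave, umbrella:Dave
Event 12 (give bag: Dave -> Victor). State: bag:Victor, umbrella:Dave
Event 13 (swap bag<->umbrella: now bag:Dave, umbrella:Victor). State: bag:Dave, umbrella:Victor
Event 14 (swap bag<->umbrella: now bag:Victor, umbrella:Dave). State: bag:Victor, umbrella:Dave

Final state: bag:Victor, umbrella:Dave
Victor holds: bag.

Answer: bag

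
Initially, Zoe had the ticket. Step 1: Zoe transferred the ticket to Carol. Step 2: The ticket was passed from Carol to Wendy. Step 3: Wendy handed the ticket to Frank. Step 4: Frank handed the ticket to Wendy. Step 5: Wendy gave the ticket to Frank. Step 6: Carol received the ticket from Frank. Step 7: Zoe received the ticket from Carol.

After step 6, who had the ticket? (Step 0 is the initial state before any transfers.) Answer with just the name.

Answer: Carol

Derivation:
Tracking the ticket holder through step 6:
After step 0 (start): Zoe
After step 1: Carol
After step 2: Wendy
After step 3: Frank
After step 4: Wendy
After step 5: Frank
After step 6: Carol

At step 6, the holder is Carol.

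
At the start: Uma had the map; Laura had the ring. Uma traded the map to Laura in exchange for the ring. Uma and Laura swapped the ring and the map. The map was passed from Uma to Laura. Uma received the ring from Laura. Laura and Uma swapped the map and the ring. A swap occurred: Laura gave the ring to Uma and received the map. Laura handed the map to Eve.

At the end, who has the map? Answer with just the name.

Tracking all object holders:
Start: map:Uma, ring:Laura
Event 1 (swap map<->ring: now map:Laura, ring:Uma). State: map:Laura, ring:Uma
Event 2 (swap ring<->map: now ring:Laura, map:Uma). State: map:Uma, ring:Laura
Event 3 (give map: Uma -> Laura). State: map:Laura, ring:Laura
Event 4 (give ring: Laura -> Uma). State: map:Laura, ring:Uma
Event 5 (swap map<->ring: now map:Uma, ring:Laura). State: map:Uma, ring:Laura
Event 6 (swap ring<->map: now ring:Uma, map:Laura). State: map:Laura, ring:Uma
Event 7 (give map: Laura -> Eve). State: map:Eve, ring:Uma

Final state: map:Eve, ring:Uma
The map is held by Eve.

Answer: Eve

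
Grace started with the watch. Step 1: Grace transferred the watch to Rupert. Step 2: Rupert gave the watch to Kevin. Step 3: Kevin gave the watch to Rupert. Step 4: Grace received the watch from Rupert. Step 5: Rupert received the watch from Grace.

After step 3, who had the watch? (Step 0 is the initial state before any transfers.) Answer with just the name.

Tracking the watch holder through step 3:
After step 0 (start): Grace
After step 1: Rupert
After step 2: Kevin
After step 3: Rupert

At step 3, the holder is Rupert.

Answer: Rupert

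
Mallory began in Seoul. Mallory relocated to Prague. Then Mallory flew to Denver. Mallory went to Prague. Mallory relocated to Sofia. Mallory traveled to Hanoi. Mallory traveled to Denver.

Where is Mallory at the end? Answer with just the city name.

Tracking Mallory's location:
Start: Mallory is in Seoul.
After move 1: Seoul -> Prague. Mallory is in Prague.
After move 2: Prague -> Denver. Mallory is in Denver.
After move 3: Denver -> Prague. Mallory is in Prague.
After move 4: Prague -> Sofia. Mallory is in Sofia.
After move 5: Sofia -> Hanoi. Mallory is in Hanoi.
After move 6: Hanoi -> Denver. Mallory is in Denver.

Answer: Denver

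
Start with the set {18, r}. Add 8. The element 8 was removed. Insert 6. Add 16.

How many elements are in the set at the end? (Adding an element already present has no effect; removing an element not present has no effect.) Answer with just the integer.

Answer: 4

Derivation:
Tracking the set through each operation:
Start: {18, r}
Event 1 (add 8): added. Set: {18, 8, r}
Event 2 (remove 8): removed. Set: {18, r}
Event 3 (add 6): added. Set: {18, 6, r}
Event 4 (add 16): added. Set: {16, 18, 6, r}

Final set: {16, 18, 6, r} (size 4)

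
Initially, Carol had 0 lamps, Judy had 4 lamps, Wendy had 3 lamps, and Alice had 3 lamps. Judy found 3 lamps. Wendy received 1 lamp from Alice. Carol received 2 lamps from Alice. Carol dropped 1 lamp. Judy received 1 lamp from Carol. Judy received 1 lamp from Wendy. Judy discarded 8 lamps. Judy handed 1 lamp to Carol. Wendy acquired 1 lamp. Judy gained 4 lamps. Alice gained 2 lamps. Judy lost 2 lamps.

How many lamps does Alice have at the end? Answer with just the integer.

Answer: 2

Derivation:
Tracking counts step by step:
Start: Carol=0, Judy=4, Wendy=3, Alice=3
Event 1 (Judy +3): Judy: 4 -> 7. State: Carol=0, Judy=7, Wendy=3, Alice=3
Event 2 (Alice -> Wendy, 1): Alice: 3 -> 2, Wendy: 3 -> 4. State: Carol=0, Judy=7, Wendy=4, Alice=2
Event 3 (Alice -> Carol, 2): Alice: 2 -> 0, Carol: 0 -> 2. State: Carol=2, Judy=7, Wendy=4, Alice=0
Event 4 (Carol -1): Carol: 2 -> 1. State: Carol=1, Judy=7, Wendy=4, Alice=0
Event 5 (Carol -> Judy, 1): Carol: 1 -> 0, Judy: 7 -> 8. State: Carol=0, Judy=8, Wendy=4, Alice=0
Event 6 (Wendy -> Judy, 1): Wendy: 4 -> 3, Judy: 8 -> 9. State: Carol=0, Judy=9, Wendy=3, Alice=0
Event 7 (Judy -8): Judy: 9 -> 1. State: Carol=0, Judy=1, Wendy=3, Alice=0
Event 8 (Judy -> Carol, 1): Judy: 1 -> 0, Carol: 0 -> 1. State: Carol=1, Judy=0, Wendy=3, Alice=0
Event 9 (Wendy +1): Wendy: 3 -> 4. State: Carol=1, Judy=0, Wendy=4, Alice=0
Event 10 (Judy +4): Judy: 0 -> 4. State: Carol=1, Judy=4, Wendy=4, Alice=0
Event 11 (Alice +2): Alice: 0 -> 2. State: Carol=1, Judy=4, Wendy=4, Alice=2
Event 12 (Judy -2): Judy: 4 -> 2. State: Carol=1, Judy=2, Wendy=4, Alice=2

Alice's final count: 2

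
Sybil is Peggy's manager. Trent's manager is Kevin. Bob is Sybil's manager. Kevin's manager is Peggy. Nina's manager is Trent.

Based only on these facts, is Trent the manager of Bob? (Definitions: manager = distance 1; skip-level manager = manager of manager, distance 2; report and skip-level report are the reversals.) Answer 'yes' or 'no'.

Reconstructing the manager chain from the given facts:
  Bob -> Sybil -> Peggy -> Kevin -> Trent -> Nina
(each arrow means 'manager of the next')
Positions in the chain (0 = top):
  position of Bob: 0
  position of Sybil: 1
  position of Peggy: 2
  position of Kevin: 3
  position of Trent: 4
  position of Nina: 5

Trent is at position 4, Bob is at position 0; signed distance (j - i) = -4.
'manager' requires j - i = 1. Actual distance is -4, so the relation does NOT hold.

Answer: no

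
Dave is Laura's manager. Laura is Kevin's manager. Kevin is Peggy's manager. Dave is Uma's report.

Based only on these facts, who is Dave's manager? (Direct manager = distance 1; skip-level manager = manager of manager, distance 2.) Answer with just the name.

Answer: Uma

Derivation:
Reconstructing the manager chain from the given facts:
  Uma -> Dave -> Laura -> Kevin -> Peggy
(each arrow means 'manager of the next')
Positions in the chain (0 = top):
  position of Uma: 0
  position of Dave: 1
  position of Laura: 2
  position of Kevin: 3
  position of Peggy: 4

Dave is at position 1; the manager is 1 step up the chain, i.e. position 0: Uma.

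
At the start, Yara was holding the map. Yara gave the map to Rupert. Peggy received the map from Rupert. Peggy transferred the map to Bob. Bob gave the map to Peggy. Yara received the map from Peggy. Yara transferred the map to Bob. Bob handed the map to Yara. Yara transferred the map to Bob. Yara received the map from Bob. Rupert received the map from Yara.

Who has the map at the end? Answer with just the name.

Tracking the map through each event:
Start: Yara has the map.
After event 1: Rupert has the map.
After event 2: Peggy has the map.
After event 3: Bob has the map.
After event 4: Peggy has the map.
After event 5: Yara has the map.
After event 6: Bob has the map.
After event 7: Yara has the map.
After event 8: Bob has the map.
After event 9: Yara has the map.
After event 10: Rupert has the map.

Answer: Rupert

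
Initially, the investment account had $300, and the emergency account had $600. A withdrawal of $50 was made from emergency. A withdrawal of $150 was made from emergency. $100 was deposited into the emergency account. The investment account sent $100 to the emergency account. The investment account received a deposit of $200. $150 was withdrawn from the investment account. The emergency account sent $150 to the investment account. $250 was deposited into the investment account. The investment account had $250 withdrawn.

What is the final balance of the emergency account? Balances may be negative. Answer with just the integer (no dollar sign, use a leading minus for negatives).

Answer: 450

Derivation:
Tracking account balances step by step:
Start: investment=300, emergency=600
Event 1 (withdraw 50 from emergency): emergency: 600 - 50 = 550. Balances: investment=300, emergency=550
Event 2 (withdraw 150 from emergency): emergency: 550 - 150 = 400. Balances: investment=300, emergency=400
Event 3 (deposit 100 to emergency): emergency: 400 + 100 = 500. Balances: investment=300, emergency=500
Event 4 (transfer 100 investment -> emergency): investment: 300 - 100 = 200, emergency: 500 + 100 = 600. Balances: investment=200, emergency=600
Event 5 (deposit 200 to investment): investment: 200 + 200 = 400. Balances: investment=400, emergency=600
Event 6 (withdraw 150 from investment): investment: 400 - 150 = 250. Balances: investment=250, emergency=600
Event 7 (transfer 150 emergency -> investment): emergency: 600 - 150 = 450, investment: 250 + 150 = 400. Balances: investment=400, emergency=450
Event 8 (deposit 250 to investment): investment: 400 + 250 = 650. Balances: investment=650, emergency=450
Event 9 (withdraw 250 from investment): investment: 650 - 250 = 400. Balances: investment=400, emergency=450

Final balance of emergency: 450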